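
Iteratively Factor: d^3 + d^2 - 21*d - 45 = (d + 3)*(d^2 - 2*d - 15) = (d + 3)^2*(d - 5)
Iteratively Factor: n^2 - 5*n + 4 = (n - 1)*(n - 4)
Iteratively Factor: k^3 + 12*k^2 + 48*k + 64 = (k + 4)*(k^2 + 8*k + 16) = (k + 4)^2*(k + 4)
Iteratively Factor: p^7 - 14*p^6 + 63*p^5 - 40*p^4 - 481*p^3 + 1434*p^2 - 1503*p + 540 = (p - 1)*(p^6 - 13*p^5 + 50*p^4 + 10*p^3 - 471*p^2 + 963*p - 540) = (p - 3)*(p - 1)*(p^5 - 10*p^4 + 20*p^3 + 70*p^2 - 261*p + 180) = (p - 4)*(p - 3)*(p - 1)*(p^4 - 6*p^3 - 4*p^2 + 54*p - 45) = (p - 4)*(p - 3)^2*(p - 1)*(p^3 - 3*p^2 - 13*p + 15) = (p - 4)*(p - 3)^2*(p - 1)^2*(p^2 - 2*p - 15) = (p - 4)*(p - 3)^2*(p - 1)^2*(p + 3)*(p - 5)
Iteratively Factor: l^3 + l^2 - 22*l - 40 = (l + 4)*(l^2 - 3*l - 10) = (l + 2)*(l + 4)*(l - 5)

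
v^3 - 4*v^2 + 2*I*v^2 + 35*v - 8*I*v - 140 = (v - 4)*(v - 5*I)*(v + 7*I)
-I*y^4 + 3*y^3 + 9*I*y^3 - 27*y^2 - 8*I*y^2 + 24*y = y*(y - 8)*(y + 3*I)*(-I*y + I)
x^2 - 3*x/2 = x*(x - 3/2)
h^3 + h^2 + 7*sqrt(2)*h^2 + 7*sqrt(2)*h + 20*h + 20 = (h + 1)*(h + 2*sqrt(2))*(h + 5*sqrt(2))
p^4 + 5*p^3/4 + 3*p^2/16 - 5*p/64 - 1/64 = (p - 1/4)*(p + 1/4)^2*(p + 1)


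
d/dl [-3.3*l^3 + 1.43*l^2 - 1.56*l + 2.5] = -9.9*l^2 + 2.86*l - 1.56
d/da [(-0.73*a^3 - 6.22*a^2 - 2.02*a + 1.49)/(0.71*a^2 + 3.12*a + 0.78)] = (-0.5183*a^4 - 4.5552*a^3 - 19.6804*a^2 - 11.819*a - 6.2244)/(0.5041*a^4 + 4.4304*a^3 + 10.842*a^2 + 4.8672*a + 0.6084)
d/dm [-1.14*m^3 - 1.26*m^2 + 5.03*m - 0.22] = -3.42*m^2 - 2.52*m + 5.03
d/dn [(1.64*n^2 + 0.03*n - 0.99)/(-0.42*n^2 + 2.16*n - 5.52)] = (3.555*n^2 - 18.9372*n + 1.9728)/(0.1764*n^4 - 1.8144*n^3 + 9.3024*n^2 - 23.8464*n + 30.4704)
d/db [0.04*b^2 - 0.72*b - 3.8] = 0.08*b - 0.72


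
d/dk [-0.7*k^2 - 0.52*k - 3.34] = -1.4*k - 0.52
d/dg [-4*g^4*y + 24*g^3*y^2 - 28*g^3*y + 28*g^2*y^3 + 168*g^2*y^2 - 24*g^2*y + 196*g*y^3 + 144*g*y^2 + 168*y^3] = 4*y*(-4*g^3 + 18*g^2*y - 21*g^2 + 14*g*y^2 + 84*g*y - 12*g + 49*y^2 + 36*y)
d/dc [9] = 0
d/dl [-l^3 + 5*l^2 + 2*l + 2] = -3*l^2 + 10*l + 2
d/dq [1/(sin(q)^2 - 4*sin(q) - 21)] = 2*(2 - sin(q))*cos(q)/((sin(q) - 7)^2*(sin(q) + 3)^2)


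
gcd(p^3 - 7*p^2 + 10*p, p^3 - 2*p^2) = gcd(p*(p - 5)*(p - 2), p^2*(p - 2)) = p^2 - 2*p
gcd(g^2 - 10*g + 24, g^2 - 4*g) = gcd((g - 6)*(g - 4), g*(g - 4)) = g - 4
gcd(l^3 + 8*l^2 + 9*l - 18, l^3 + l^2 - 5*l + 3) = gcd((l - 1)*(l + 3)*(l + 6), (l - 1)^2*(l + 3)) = l^2 + 2*l - 3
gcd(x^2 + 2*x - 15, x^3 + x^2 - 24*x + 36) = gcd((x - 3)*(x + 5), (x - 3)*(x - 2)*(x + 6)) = x - 3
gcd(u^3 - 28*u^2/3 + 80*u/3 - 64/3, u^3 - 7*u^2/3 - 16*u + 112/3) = u - 4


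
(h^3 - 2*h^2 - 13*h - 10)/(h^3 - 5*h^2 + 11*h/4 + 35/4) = 4*(h^2 - 3*h - 10)/(4*h^2 - 24*h + 35)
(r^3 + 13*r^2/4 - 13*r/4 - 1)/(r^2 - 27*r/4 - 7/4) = (r^2 + 3*r - 4)/(r - 7)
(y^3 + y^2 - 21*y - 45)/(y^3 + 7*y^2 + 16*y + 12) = (y^2 - 2*y - 15)/(y^2 + 4*y + 4)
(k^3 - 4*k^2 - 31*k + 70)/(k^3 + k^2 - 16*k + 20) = (k - 7)/(k - 2)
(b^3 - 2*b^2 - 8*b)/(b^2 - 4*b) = b + 2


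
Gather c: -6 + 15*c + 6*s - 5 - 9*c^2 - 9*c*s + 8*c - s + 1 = -9*c^2 + c*(23 - 9*s) + 5*s - 10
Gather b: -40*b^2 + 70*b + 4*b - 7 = -40*b^2 + 74*b - 7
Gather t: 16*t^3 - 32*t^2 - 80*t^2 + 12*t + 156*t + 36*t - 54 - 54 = 16*t^3 - 112*t^2 + 204*t - 108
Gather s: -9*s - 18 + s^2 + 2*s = s^2 - 7*s - 18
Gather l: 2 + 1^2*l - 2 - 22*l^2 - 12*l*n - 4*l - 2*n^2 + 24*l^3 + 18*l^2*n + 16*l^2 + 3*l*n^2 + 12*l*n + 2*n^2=24*l^3 + l^2*(18*n - 6) + l*(3*n^2 - 3)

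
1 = 1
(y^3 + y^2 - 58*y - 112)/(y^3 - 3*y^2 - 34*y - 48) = (y + 7)/(y + 3)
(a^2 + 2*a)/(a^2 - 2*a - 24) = a*(a + 2)/(a^2 - 2*a - 24)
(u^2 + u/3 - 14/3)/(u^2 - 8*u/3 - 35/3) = (u - 2)/(u - 5)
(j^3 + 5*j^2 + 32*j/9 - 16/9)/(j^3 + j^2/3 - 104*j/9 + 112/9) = (9*j^2 + 9*j - 4)/(9*j^2 - 33*j + 28)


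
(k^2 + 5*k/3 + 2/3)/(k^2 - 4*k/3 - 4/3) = (k + 1)/(k - 2)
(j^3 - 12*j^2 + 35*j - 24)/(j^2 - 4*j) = (j^3 - 12*j^2 + 35*j - 24)/(j*(j - 4))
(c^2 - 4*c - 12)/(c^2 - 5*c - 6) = (c + 2)/(c + 1)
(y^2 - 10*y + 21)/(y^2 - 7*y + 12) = (y - 7)/(y - 4)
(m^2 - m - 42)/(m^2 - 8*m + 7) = (m + 6)/(m - 1)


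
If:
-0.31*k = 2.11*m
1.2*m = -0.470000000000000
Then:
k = 2.67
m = -0.39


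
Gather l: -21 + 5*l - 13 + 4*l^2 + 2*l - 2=4*l^2 + 7*l - 36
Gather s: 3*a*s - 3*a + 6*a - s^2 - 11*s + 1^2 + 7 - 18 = 3*a - s^2 + s*(3*a - 11) - 10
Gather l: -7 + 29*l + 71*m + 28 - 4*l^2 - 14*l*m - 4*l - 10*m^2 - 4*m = -4*l^2 + l*(25 - 14*m) - 10*m^2 + 67*m + 21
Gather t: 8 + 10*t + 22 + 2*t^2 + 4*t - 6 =2*t^2 + 14*t + 24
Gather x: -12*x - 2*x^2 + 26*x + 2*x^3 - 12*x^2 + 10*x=2*x^3 - 14*x^2 + 24*x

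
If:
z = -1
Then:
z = -1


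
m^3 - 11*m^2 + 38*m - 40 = (m - 5)*(m - 4)*(m - 2)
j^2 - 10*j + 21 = (j - 7)*(j - 3)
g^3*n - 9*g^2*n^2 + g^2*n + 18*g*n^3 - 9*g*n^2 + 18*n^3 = (g - 6*n)*(g - 3*n)*(g*n + n)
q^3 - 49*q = q*(q - 7)*(q + 7)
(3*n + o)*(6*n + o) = 18*n^2 + 9*n*o + o^2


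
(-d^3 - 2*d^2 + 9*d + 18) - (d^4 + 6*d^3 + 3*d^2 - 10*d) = -d^4 - 7*d^3 - 5*d^2 + 19*d + 18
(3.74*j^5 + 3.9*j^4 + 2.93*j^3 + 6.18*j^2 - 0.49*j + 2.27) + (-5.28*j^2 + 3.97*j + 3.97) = 3.74*j^5 + 3.9*j^4 + 2.93*j^3 + 0.899999999999999*j^2 + 3.48*j + 6.24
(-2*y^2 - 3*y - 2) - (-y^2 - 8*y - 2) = -y^2 + 5*y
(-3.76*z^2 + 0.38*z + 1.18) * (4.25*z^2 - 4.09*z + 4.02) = -15.98*z^4 + 16.9934*z^3 - 11.6544*z^2 - 3.2986*z + 4.7436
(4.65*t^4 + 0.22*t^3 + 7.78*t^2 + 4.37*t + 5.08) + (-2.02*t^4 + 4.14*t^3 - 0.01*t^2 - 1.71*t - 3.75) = 2.63*t^4 + 4.36*t^3 + 7.77*t^2 + 2.66*t + 1.33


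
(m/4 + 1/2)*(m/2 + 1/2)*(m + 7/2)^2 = m^4/8 + 5*m^3/4 + 141*m^2/32 + 203*m/32 + 49/16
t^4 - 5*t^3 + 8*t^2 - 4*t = t*(t - 2)^2*(t - 1)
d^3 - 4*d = d*(d - 2)*(d + 2)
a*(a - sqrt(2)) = a^2 - sqrt(2)*a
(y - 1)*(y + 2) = y^2 + y - 2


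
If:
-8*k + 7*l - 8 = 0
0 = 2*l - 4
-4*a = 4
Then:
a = -1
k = 3/4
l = 2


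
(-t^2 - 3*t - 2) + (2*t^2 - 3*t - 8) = t^2 - 6*t - 10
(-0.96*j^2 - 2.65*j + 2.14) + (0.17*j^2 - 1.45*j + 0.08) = -0.79*j^2 - 4.1*j + 2.22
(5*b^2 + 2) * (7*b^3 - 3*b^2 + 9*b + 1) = 35*b^5 - 15*b^4 + 59*b^3 - b^2 + 18*b + 2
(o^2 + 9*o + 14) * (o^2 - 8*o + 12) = o^4 + o^3 - 46*o^2 - 4*o + 168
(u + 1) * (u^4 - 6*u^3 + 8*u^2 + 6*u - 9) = u^5 - 5*u^4 + 2*u^3 + 14*u^2 - 3*u - 9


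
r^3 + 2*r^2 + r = r*(r + 1)^2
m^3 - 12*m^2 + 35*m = m*(m - 7)*(m - 5)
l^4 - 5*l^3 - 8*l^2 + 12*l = l*(l - 6)*(l - 1)*(l + 2)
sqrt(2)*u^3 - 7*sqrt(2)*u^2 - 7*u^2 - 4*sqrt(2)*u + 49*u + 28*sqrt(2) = (u - 7)*(u - 4*sqrt(2))*(sqrt(2)*u + 1)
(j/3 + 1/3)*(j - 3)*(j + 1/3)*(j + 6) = j^4/3 + 13*j^3/9 - 41*j^2/9 - 23*j/3 - 2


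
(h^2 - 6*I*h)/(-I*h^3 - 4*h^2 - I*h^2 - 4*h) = (-h + 6*I)/(I*h^2 + 4*h + I*h + 4)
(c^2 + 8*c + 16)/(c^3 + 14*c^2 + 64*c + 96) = 1/(c + 6)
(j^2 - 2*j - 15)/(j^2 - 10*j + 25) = (j + 3)/(j - 5)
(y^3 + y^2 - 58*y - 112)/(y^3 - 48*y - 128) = (y^2 + 9*y + 14)/(y^2 + 8*y + 16)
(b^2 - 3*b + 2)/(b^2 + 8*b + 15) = (b^2 - 3*b + 2)/(b^2 + 8*b + 15)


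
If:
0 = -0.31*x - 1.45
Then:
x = -4.68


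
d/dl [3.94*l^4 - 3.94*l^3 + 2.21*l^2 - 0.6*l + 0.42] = 15.76*l^3 - 11.82*l^2 + 4.42*l - 0.6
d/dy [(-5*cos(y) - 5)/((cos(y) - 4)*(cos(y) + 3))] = 5*(sin(y)^2 - 2*cos(y) - 12)*sin(y)/((cos(y) - 4)^2*(cos(y) + 3)^2)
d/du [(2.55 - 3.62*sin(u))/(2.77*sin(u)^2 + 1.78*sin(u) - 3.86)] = (10.0274*sin(u)^2 - 14.127*sin(u) + 9.4342)*cos(u)/(7.6729*sin(u)^4 + 9.8612*sin(u)^3 - 18.216*sin(u)^2 - 13.7416*sin(u) + 14.8996)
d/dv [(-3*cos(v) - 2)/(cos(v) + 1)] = sin(v)/(cos(v) + 1)^2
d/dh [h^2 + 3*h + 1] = 2*h + 3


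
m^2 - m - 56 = (m - 8)*(m + 7)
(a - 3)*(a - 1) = a^2 - 4*a + 3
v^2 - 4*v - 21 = (v - 7)*(v + 3)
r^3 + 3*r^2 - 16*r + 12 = (r - 2)*(r - 1)*(r + 6)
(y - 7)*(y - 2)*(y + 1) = y^3 - 8*y^2 + 5*y + 14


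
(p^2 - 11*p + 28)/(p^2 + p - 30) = (p^2 - 11*p + 28)/(p^2 + p - 30)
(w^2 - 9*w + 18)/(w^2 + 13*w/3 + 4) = 3*(w^2 - 9*w + 18)/(3*w^2 + 13*w + 12)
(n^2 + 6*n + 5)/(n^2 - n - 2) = (n + 5)/(n - 2)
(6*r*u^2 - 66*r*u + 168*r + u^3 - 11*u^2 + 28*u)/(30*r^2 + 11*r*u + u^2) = (u^2 - 11*u + 28)/(5*r + u)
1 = 1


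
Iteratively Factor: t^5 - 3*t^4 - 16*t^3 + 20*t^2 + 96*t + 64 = (t - 4)*(t^4 + t^3 - 12*t^2 - 28*t - 16) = (t - 4)*(t + 2)*(t^3 - t^2 - 10*t - 8) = (t - 4)*(t + 2)^2*(t^2 - 3*t - 4) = (t - 4)^2*(t + 2)^2*(t + 1)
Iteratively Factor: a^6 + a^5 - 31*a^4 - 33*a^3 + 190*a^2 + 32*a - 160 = (a - 2)*(a^5 + 3*a^4 - 25*a^3 - 83*a^2 + 24*a + 80) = (a - 5)*(a - 2)*(a^4 + 8*a^3 + 15*a^2 - 8*a - 16) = (a - 5)*(a - 2)*(a + 4)*(a^3 + 4*a^2 - a - 4) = (a - 5)*(a - 2)*(a + 1)*(a + 4)*(a^2 + 3*a - 4) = (a - 5)*(a - 2)*(a - 1)*(a + 1)*(a + 4)*(a + 4)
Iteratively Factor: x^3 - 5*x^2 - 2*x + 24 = (x + 2)*(x^2 - 7*x + 12) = (x - 4)*(x + 2)*(x - 3)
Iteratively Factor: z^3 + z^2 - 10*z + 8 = (z - 2)*(z^2 + 3*z - 4) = (z - 2)*(z - 1)*(z + 4)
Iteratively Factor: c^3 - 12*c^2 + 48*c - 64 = (c - 4)*(c^2 - 8*c + 16) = (c - 4)^2*(c - 4)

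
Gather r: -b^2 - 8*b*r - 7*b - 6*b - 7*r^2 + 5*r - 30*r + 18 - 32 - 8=-b^2 - 13*b - 7*r^2 + r*(-8*b - 25) - 22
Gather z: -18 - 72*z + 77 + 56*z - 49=10 - 16*z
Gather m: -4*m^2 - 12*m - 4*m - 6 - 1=-4*m^2 - 16*m - 7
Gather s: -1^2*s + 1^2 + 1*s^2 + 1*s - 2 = s^2 - 1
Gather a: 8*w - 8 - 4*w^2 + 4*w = -4*w^2 + 12*w - 8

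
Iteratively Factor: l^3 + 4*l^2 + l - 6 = (l - 1)*(l^2 + 5*l + 6) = (l - 1)*(l + 3)*(l + 2)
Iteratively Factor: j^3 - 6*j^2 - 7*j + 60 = (j - 4)*(j^2 - 2*j - 15) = (j - 5)*(j - 4)*(j + 3)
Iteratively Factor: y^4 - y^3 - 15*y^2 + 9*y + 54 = (y - 3)*(y^3 + 2*y^2 - 9*y - 18) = (y - 3)^2*(y^2 + 5*y + 6) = (y - 3)^2*(y + 3)*(y + 2)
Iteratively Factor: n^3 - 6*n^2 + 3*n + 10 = (n - 2)*(n^2 - 4*n - 5) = (n - 2)*(n + 1)*(n - 5)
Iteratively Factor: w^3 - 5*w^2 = (w)*(w^2 - 5*w) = w^2*(w - 5)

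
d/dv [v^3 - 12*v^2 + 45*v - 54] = 3*v^2 - 24*v + 45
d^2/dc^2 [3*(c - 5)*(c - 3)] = 6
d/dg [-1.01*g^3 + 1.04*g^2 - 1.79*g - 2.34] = -3.03*g^2 + 2.08*g - 1.79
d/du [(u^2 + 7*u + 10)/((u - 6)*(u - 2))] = (-15*u^2 + 4*u + 164)/(u^4 - 16*u^3 + 88*u^2 - 192*u + 144)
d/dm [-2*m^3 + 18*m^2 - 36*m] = -6*m^2 + 36*m - 36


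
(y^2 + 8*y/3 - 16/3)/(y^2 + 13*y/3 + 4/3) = (3*y - 4)/(3*y + 1)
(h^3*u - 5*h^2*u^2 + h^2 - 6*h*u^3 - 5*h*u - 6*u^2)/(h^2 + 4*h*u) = (h^3*u - 5*h^2*u^2 + h^2 - 6*h*u^3 - 5*h*u - 6*u^2)/(h*(h + 4*u))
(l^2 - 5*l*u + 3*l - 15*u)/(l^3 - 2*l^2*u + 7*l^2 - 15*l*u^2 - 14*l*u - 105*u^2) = (l + 3)/(l^2 + 3*l*u + 7*l + 21*u)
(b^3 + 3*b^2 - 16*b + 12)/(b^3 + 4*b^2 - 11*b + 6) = (b - 2)/(b - 1)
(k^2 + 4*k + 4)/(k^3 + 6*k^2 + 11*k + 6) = (k + 2)/(k^2 + 4*k + 3)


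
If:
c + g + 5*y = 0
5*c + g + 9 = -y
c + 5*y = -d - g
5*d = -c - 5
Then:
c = -5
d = 0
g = 75/4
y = -11/4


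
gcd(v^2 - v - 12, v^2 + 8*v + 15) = v + 3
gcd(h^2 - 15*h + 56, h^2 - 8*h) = h - 8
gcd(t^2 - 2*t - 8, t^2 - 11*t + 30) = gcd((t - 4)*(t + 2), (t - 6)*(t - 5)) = 1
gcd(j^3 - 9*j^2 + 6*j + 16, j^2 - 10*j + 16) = j^2 - 10*j + 16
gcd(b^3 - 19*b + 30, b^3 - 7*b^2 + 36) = b - 3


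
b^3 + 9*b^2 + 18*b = b*(b + 3)*(b + 6)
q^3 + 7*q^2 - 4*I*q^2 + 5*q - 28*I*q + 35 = (q + 7)*(q - 5*I)*(q + I)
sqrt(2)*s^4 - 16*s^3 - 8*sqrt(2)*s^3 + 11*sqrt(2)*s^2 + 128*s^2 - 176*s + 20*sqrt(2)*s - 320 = (s - 5)*(s - 4)*(s - 8*sqrt(2))*(sqrt(2)*s + sqrt(2))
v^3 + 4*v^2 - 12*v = v*(v - 2)*(v + 6)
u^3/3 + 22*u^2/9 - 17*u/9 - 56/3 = (u/3 + 1)*(u - 8/3)*(u + 7)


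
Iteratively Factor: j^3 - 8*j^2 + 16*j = (j)*(j^2 - 8*j + 16) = j*(j - 4)*(j - 4)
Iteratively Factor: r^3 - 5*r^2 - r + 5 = (r - 1)*(r^2 - 4*r - 5) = (r - 1)*(r + 1)*(r - 5)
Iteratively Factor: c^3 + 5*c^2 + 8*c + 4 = (c + 1)*(c^2 + 4*c + 4) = (c + 1)*(c + 2)*(c + 2)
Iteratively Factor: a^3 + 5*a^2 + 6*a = (a)*(a^2 + 5*a + 6) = a*(a + 2)*(a + 3)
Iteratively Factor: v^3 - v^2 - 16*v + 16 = (v - 1)*(v^2 - 16) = (v - 1)*(v + 4)*(v - 4)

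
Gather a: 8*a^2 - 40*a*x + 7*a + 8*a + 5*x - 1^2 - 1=8*a^2 + a*(15 - 40*x) + 5*x - 2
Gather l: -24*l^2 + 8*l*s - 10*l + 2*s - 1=-24*l^2 + l*(8*s - 10) + 2*s - 1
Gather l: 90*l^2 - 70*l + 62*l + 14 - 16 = 90*l^2 - 8*l - 2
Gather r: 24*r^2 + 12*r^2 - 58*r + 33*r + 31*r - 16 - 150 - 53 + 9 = 36*r^2 + 6*r - 210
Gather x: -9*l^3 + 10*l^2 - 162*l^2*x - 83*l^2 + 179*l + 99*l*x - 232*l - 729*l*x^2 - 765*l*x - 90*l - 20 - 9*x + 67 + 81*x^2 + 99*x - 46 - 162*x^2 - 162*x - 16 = -9*l^3 - 73*l^2 - 143*l + x^2*(-729*l - 81) + x*(-162*l^2 - 666*l - 72) - 15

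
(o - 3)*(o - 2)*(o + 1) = o^3 - 4*o^2 + o + 6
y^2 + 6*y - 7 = (y - 1)*(y + 7)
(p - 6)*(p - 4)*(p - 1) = p^3 - 11*p^2 + 34*p - 24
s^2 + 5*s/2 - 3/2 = (s - 1/2)*(s + 3)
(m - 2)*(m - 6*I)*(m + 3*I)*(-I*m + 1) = -I*m^4 - 2*m^3 + 2*I*m^3 + 4*m^2 - 21*I*m^2 + 18*m + 42*I*m - 36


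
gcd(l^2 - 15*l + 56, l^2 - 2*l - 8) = 1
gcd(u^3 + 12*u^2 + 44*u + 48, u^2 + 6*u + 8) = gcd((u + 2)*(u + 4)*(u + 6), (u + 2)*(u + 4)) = u^2 + 6*u + 8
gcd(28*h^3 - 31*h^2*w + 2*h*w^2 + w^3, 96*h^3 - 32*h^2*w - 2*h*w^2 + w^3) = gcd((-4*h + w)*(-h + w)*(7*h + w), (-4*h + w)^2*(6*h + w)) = -4*h + w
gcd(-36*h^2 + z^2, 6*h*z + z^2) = 6*h + z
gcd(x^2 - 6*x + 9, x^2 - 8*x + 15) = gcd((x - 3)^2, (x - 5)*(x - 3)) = x - 3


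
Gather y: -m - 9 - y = -m - y - 9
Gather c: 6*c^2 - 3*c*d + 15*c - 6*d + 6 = 6*c^2 + c*(15 - 3*d) - 6*d + 6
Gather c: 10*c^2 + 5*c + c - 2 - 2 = 10*c^2 + 6*c - 4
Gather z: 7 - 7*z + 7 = 14 - 7*z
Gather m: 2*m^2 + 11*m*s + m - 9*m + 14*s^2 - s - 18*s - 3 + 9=2*m^2 + m*(11*s - 8) + 14*s^2 - 19*s + 6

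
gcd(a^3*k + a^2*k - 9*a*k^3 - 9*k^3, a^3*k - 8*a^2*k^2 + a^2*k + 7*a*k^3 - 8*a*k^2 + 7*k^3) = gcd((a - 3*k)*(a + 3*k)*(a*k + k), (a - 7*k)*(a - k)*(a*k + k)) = a*k + k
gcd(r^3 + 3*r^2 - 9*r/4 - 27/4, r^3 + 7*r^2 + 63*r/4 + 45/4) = r^2 + 9*r/2 + 9/2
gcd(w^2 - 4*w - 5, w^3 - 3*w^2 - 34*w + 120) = w - 5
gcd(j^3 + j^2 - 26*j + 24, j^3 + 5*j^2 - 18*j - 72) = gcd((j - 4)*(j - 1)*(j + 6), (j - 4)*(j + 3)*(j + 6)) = j^2 + 2*j - 24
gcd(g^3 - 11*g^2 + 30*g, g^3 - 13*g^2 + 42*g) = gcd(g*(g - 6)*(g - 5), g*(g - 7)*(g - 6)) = g^2 - 6*g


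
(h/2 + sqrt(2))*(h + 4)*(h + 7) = h^3/2 + sqrt(2)*h^2 + 11*h^2/2 + 14*h + 11*sqrt(2)*h + 28*sqrt(2)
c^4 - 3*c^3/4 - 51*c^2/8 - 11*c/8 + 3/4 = (c - 3)*(c - 1/4)*(c + 1/2)*(c + 2)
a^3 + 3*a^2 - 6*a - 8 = (a - 2)*(a + 1)*(a + 4)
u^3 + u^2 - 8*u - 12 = (u - 3)*(u + 2)^2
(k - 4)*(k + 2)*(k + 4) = k^3 + 2*k^2 - 16*k - 32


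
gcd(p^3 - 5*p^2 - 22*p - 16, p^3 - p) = p + 1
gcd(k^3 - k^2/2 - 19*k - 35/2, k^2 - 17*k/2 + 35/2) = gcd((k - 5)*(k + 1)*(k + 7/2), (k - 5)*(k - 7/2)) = k - 5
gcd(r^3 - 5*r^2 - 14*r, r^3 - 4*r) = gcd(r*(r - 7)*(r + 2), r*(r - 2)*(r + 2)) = r^2 + 2*r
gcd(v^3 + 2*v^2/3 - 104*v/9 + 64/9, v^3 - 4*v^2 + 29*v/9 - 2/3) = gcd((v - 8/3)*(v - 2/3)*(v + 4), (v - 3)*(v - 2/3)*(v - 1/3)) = v - 2/3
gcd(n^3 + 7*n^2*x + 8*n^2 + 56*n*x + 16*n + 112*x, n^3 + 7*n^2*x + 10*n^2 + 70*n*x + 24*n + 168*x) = n^2 + 7*n*x + 4*n + 28*x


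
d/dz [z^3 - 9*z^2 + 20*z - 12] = 3*z^2 - 18*z + 20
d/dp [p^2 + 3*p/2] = 2*p + 3/2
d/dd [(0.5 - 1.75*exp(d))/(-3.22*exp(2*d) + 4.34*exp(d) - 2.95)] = (-5.635*exp(2*d) + 3.22*exp(d) + 2.9925)*exp(d)/(10.3684*exp(4*d) - 27.9496*exp(3*d) + 37.8336*exp(2*d) - 25.606*exp(d) + 8.7025)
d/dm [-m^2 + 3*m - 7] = 3 - 2*m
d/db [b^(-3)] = -3/b^4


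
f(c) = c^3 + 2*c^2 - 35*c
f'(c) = 3*c^2 + 4*c - 35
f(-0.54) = 19.33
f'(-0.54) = -36.29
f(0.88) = -28.57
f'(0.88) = -29.16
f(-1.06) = 38.16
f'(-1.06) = -35.87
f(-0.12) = 4.23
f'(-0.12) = -35.44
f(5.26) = 16.77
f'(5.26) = 69.04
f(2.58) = -59.81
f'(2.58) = -4.71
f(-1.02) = 36.72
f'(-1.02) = -35.96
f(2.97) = -60.11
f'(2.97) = 3.34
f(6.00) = 78.00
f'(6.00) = 97.00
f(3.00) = -60.00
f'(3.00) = 4.00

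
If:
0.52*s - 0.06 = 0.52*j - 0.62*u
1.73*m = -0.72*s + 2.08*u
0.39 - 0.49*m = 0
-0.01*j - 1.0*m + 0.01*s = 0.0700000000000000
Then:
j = -298.03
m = 0.80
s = -211.44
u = -72.53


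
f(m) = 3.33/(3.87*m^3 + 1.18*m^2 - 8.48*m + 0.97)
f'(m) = 3.33*(-11.61*m^2 - 2.36*m + 8.48)/(3.87*m^3 + 1.18*m^2 - 8.48*m + 0.97)^2 = (-38.6613*m^2 - 7.8588*m + 28.2384)/(3.87*m^3 + 1.18*m^2 - 8.48*m + 0.97)^2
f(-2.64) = -0.08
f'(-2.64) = -0.14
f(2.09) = 0.14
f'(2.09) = -0.28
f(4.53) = 0.01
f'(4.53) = -0.01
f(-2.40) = -0.13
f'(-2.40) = -0.27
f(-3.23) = -0.04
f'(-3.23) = -0.04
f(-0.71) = 0.54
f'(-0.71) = 0.37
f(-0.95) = 0.49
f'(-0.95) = 0.02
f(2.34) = 0.09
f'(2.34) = -0.15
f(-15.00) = -0.00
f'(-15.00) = -0.00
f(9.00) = 0.00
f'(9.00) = -0.00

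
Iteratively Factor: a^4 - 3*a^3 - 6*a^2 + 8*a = (a + 2)*(a^3 - 5*a^2 + 4*a) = a*(a + 2)*(a^2 - 5*a + 4) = a*(a - 4)*(a + 2)*(a - 1)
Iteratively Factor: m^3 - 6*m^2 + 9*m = (m - 3)*(m^2 - 3*m) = m*(m - 3)*(m - 3)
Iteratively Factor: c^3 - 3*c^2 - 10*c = (c)*(c^2 - 3*c - 10) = c*(c - 5)*(c + 2)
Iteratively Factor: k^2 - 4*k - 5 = (k + 1)*(k - 5)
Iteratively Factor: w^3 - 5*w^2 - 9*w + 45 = (w + 3)*(w^2 - 8*w + 15) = (w - 5)*(w + 3)*(w - 3)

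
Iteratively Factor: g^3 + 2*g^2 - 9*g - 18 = (g + 3)*(g^2 - g - 6) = (g + 2)*(g + 3)*(g - 3)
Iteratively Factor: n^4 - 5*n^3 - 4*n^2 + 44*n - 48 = (n - 2)*(n^3 - 3*n^2 - 10*n + 24) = (n - 2)^2*(n^2 - n - 12) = (n - 4)*(n - 2)^2*(n + 3)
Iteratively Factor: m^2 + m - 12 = (m - 3)*(m + 4)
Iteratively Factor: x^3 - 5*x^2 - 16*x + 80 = (x + 4)*(x^2 - 9*x + 20) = (x - 4)*(x + 4)*(x - 5)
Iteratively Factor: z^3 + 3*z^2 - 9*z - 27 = (z - 3)*(z^2 + 6*z + 9) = (z - 3)*(z + 3)*(z + 3)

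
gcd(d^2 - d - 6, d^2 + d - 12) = d - 3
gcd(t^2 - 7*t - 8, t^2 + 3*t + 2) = t + 1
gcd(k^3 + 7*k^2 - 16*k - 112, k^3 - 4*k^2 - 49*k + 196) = k^2 + 3*k - 28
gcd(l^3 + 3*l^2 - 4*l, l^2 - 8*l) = l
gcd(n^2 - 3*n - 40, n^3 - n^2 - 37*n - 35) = n + 5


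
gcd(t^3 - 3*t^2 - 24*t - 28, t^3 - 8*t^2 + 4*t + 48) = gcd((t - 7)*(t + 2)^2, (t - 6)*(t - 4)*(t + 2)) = t + 2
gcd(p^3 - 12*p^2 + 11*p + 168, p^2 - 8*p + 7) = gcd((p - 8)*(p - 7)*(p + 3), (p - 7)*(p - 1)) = p - 7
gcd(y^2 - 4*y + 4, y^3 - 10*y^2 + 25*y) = 1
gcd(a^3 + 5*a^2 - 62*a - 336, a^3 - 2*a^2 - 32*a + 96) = a + 6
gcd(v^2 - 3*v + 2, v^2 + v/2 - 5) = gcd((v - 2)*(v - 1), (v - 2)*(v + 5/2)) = v - 2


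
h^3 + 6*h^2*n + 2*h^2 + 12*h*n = h*(h + 2)*(h + 6*n)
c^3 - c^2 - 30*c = c*(c - 6)*(c + 5)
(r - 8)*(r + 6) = r^2 - 2*r - 48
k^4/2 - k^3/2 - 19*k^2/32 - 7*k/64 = k*(k/2 + 1/4)*(k - 7/4)*(k + 1/4)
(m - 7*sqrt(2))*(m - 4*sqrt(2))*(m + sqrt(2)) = m^3 - 10*sqrt(2)*m^2 + 34*m + 56*sqrt(2)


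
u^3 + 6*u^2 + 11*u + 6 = (u + 1)*(u + 2)*(u + 3)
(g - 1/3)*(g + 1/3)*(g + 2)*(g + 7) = g^4 + 9*g^3 + 125*g^2/9 - g - 14/9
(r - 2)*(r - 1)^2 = r^3 - 4*r^2 + 5*r - 2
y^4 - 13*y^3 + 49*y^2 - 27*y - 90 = (y - 6)*(y - 5)*(y - 3)*(y + 1)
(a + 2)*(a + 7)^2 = a^3 + 16*a^2 + 77*a + 98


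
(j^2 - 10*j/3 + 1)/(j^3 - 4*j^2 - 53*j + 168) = (j - 1/3)/(j^2 - j - 56)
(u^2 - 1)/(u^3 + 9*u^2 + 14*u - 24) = (u + 1)/(u^2 + 10*u + 24)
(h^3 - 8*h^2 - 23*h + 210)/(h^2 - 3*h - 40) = (h^2 - 13*h + 42)/(h - 8)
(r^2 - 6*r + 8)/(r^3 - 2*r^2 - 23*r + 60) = (r - 2)/(r^2 + 2*r - 15)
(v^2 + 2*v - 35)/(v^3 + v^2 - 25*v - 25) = (v + 7)/(v^2 + 6*v + 5)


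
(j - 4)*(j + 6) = j^2 + 2*j - 24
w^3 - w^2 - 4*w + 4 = (w - 2)*(w - 1)*(w + 2)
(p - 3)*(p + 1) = p^2 - 2*p - 3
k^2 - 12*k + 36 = (k - 6)^2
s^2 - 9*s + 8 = (s - 8)*(s - 1)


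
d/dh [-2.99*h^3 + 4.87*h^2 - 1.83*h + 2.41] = -8.97*h^2 + 9.74*h - 1.83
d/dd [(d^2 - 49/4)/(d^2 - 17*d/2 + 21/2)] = (-68*d^2 + 364*d - 833)/(2*(4*d^4 - 68*d^3 + 373*d^2 - 714*d + 441))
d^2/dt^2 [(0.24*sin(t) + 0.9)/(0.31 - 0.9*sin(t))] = (8.32667268468867e-17*sin(t)^3 + 0.79596*sin(t)^2 + 0.274164*sin(t) - 1.59192)/(0.729*sin(t)^3 - 0.7533*sin(t)^2 + 0.25947*sin(t) - 0.029791)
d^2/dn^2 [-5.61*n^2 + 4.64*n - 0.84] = -11.2200000000000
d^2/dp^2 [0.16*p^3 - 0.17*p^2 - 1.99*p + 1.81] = 0.96*p - 0.34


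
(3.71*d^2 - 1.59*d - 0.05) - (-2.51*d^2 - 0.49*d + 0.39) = 6.22*d^2 - 1.1*d - 0.44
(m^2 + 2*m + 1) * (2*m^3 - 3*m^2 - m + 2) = 2*m^5 + m^4 - 5*m^3 - 3*m^2 + 3*m + 2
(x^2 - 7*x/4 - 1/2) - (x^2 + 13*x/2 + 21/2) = -33*x/4 - 11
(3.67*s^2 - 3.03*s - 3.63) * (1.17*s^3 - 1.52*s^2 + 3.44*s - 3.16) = 4.2939*s^5 - 9.1235*s^4 + 12.9833*s^3 - 16.5028*s^2 - 2.9124*s + 11.4708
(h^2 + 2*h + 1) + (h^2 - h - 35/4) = 2*h^2 + h - 31/4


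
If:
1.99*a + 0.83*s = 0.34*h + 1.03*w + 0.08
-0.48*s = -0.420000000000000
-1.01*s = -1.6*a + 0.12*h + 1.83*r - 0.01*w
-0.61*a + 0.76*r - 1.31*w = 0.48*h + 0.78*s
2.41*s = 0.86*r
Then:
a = 0.65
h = -35.04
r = 2.45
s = 0.88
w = 13.44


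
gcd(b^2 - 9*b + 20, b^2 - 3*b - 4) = b - 4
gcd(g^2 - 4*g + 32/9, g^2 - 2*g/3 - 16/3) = g - 8/3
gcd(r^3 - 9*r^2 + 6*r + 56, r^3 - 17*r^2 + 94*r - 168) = r^2 - 11*r + 28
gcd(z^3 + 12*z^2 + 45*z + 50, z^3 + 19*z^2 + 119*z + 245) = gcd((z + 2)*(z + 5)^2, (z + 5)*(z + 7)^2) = z + 5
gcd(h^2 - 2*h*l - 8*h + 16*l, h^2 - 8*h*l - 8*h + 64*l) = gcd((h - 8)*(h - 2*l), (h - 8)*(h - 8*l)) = h - 8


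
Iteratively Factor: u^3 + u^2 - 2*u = (u - 1)*(u^2 + 2*u) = u*(u - 1)*(u + 2)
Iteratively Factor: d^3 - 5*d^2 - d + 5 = (d - 5)*(d^2 - 1) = (d - 5)*(d - 1)*(d + 1)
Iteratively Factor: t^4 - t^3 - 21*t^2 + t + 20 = (t - 5)*(t^3 + 4*t^2 - t - 4) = (t - 5)*(t - 1)*(t^2 + 5*t + 4) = (t - 5)*(t - 1)*(t + 4)*(t + 1)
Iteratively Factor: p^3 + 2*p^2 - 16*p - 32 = (p + 2)*(p^2 - 16) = (p - 4)*(p + 2)*(p + 4)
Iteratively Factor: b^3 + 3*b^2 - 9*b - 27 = (b - 3)*(b^2 + 6*b + 9) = (b - 3)*(b + 3)*(b + 3)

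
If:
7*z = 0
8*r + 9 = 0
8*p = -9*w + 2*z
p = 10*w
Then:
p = 0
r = -9/8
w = 0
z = 0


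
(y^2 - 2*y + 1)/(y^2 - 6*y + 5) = (y - 1)/(y - 5)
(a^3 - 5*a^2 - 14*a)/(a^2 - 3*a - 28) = a*(a + 2)/(a + 4)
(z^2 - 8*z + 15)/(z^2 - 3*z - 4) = (-z^2 + 8*z - 15)/(-z^2 + 3*z + 4)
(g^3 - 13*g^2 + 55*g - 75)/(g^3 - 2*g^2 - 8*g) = (-g^3 + 13*g^2 - 55*g + 75)/(g*(-g^2 + 2*g + 8))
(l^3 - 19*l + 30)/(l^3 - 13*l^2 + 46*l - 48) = (l + 5)/(l - 8)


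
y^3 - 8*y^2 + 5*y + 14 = (y - 7)*(y - 2)*(y + 1)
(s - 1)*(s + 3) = s^2 + 2*s - 3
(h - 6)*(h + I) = h^2 - 6*h + I*h - 6*I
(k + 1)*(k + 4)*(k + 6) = k^3 + 11*k^2 + 34*k + 24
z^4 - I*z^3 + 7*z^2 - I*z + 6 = (z - 3*I)*(z - I)*(z + I)*(z + 2*I)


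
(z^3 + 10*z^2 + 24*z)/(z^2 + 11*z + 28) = z*(z + 6)/(z + 7)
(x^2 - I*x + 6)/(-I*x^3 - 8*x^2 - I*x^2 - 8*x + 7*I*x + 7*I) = (I*x^2 + x + 6*I)/(x^3 + x^2*(1 - 8*I) - x*(7 + 8*I) - 7)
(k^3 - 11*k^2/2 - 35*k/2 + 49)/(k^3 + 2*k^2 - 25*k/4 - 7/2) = 2*(k - 7)/(2*k + 1)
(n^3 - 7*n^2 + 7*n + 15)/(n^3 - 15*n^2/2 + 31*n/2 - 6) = 2*(n^2 - 4*n - 5)/(2*n^2 - 9*n + 4)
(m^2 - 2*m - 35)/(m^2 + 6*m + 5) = (m - 7)/(m + 1)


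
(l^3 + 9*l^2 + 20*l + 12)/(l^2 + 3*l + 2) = l + 6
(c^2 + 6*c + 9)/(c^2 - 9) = (c + 3)/(c - 3)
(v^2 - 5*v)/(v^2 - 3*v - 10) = v/(v + 2)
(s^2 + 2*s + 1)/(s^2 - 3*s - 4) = (s + 1)/(s - 4)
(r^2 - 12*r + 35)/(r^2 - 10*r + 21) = (r - 5)/(r - 3)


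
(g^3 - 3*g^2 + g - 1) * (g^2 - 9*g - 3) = g^5 - 12*g^4 + 25*g^3 - g^2 + 6*g + 3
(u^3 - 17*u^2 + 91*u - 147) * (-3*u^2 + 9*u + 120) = -3*u^5 + 60*u^4 - 306*u^3 - 780*u^2 + 9597*u - 17640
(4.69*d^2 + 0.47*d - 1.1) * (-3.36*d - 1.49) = -15.7584*d^3 - 8.5673*d^2 + 2.9957*d + 1.639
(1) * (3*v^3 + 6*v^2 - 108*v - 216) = 3*v^3 + 6*v^2 - 108*v - 216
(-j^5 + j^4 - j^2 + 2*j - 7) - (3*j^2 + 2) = -j^5 + j^4 - 4*j^2 + 2*j - 9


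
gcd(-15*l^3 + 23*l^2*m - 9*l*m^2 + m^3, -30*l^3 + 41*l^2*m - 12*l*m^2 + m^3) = 5*l^2 - 6*l*m + m^2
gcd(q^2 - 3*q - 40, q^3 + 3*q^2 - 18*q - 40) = q + 5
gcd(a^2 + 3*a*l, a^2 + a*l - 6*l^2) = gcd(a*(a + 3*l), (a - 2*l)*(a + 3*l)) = a + 3*l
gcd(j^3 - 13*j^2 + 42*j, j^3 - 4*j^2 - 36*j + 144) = j - 6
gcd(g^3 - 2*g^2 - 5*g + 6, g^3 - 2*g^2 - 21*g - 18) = 1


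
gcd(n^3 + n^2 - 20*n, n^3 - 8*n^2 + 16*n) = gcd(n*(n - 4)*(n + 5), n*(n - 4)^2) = n^2 - 4*n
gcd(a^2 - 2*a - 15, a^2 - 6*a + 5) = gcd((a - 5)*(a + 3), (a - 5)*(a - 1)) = a - 5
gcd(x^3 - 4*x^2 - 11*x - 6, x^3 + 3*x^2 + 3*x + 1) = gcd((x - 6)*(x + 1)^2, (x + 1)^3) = x^2 + 2*x + 1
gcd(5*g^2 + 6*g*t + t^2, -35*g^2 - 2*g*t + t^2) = 5*g + t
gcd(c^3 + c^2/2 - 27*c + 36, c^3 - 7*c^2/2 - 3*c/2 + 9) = 1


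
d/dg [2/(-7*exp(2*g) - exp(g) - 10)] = (28*exp(g) + 2)*exp(g)/(7*exp(2*g) + exp(g) + 10)^2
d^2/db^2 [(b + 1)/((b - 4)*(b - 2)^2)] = 2*(3*b^3 - 6*b^2 - 56*b + 148)/(b^7 - 20*b^6 + 168*b^5 - 768*b^4 + 2064*b^3 - 3264*b^2 + 2816*b - 1024)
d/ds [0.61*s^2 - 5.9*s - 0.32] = 1.22*s - 5.9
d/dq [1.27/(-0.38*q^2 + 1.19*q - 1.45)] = (0.9652*q - 1.5113)/(0.38*q^2 - 1.19*q + 1.45)^2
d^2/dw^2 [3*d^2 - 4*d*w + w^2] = 2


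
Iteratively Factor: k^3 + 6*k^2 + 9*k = (k)*(k^2 + 6*k + 9) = k*(k + 3)*(k + 3)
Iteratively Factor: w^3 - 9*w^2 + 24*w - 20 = (w - 2)*(w^2 - 7*w + 10) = (w - 5)*(w - 2)*(w - 2)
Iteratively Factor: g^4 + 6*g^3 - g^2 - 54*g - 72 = (g + 2)*(g^3 + 4*g^2 - 9*g - 36) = (g + 2)*(g + 4)*(g^2 - 9) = (g + 2)*(g + 3)*(g + 4)*(g - 3)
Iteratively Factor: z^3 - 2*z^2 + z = (z)*(z^2 - 2*z + 1) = z*(z - 1)*(z - 1)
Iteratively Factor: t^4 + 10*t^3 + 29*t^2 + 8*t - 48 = (t + 4)*(t^3 + 6*t^2 + 5*t - 12) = (t + 4)^2*(t^2 + 2*t - 3) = (t + 3)*(t + 4)^2*(t - 1)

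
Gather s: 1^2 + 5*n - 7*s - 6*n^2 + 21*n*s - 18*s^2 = -6*n^2 + 5*n - 18*s^2 + s*(21*n - 7) + 1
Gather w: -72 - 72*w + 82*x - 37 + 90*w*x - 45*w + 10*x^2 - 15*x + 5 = w*(90*x - 117) + 10*x^2 + 67*x - 104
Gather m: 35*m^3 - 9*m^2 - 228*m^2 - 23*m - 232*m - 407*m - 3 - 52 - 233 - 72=35*m^3 - 237*m^2 - 662*m - 360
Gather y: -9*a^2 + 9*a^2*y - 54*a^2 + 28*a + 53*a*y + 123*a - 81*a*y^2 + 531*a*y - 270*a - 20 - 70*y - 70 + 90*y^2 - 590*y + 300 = -63*a^2 - 119*a + y^2*(90 - 81*a) + y*(9*a^2 + 584*a - 660) + 210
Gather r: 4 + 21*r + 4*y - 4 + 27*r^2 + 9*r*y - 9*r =27*r^2 + r*(9*y + 12) + 4*y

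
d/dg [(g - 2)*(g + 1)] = 2*g - 1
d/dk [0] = 0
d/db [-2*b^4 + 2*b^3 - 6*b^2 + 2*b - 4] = -8*b^3 + 6*b^2 - 12*b + 2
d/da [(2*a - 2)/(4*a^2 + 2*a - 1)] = 2*(-4*a^2 + 8*a + 1)/(16*a^4 + 16*a^3 - 4*a^2 - 4*a + 1)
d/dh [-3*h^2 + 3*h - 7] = 3 - 6*h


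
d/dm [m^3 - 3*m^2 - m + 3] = 3*m^2 - 6*m - 1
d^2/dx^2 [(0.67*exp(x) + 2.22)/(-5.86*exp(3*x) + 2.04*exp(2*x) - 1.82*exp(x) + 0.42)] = (-92.030128*exp(6*x) - 662.076864*exp(5*x) + 317.720912*exp(4*x) - 108.233124*exp(3*x) - 21.003192*exp(2*x) - 0.257292*exp(x) - 1.815156)*exp(x)/(201.230056*exp(9*x) - 210.158352*exp(8*x) + 260.655144*exp(7*x) - 182.299608*exp(6*x) + 111.079416*exp(5*x) - 52.391808*exp(4*x) + 18.485936*exp(3*x) - 5.253192*exp(2*x) + 0.963144*exp(x) - 0.074088)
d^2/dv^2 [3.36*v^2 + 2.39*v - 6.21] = 6.72000000000000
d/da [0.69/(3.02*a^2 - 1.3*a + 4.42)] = (0.897 - 4.1676*a)/(3.02*a^2 - 1.3*a + 4.42)^2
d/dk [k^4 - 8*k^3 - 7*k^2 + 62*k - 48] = 4*k^3 - 24*k^2 - 14*k + 62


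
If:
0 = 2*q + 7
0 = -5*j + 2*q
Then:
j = -7/5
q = -7/2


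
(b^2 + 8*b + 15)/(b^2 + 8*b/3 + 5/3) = 3*(b^2 + 8*b + 15)/(3*b^2 + 8*b + 5)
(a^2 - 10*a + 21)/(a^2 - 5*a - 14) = (a - 3)/(a + 2)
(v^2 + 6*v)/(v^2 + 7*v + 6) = v/(v + 1)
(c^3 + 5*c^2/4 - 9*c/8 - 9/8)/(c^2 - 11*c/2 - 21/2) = (4*c^2 - c - 3)/(4*(c - 7))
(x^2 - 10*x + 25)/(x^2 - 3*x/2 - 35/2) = 2*(x - 5)/(2*x + 7)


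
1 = 1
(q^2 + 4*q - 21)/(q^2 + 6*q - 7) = (q - 3)/(q - 1)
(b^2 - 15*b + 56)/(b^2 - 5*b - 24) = (b - 7)/(b + 3)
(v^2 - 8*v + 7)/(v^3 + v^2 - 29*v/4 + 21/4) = 4*(v - 7)/(4*v^2 + 8*v - 21)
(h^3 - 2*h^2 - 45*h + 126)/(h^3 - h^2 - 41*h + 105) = (h - 6)/(h - 5)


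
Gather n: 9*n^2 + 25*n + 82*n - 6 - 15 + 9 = 9*n^2 + 107*n - 12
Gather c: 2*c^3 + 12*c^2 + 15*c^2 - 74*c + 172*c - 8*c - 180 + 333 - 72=2*c^3 + 27*c^2 + 90*c + 81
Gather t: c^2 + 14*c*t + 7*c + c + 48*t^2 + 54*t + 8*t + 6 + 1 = c^2 + 8*c + 48*t^2 + t*(14*c + 62) + 7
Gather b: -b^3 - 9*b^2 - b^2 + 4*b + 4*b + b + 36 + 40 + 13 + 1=-b^3 - 10*b^2 + 9*b + 90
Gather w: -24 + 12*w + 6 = 12*w - 18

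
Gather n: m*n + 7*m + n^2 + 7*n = 7*m + n^2 + n*(m + 7)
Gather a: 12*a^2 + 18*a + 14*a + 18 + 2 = 12*a^2 + 32*a + 20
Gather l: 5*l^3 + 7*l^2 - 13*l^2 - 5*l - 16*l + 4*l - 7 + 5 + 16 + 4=5*l^3 - 6*l^2 - 17*l + 18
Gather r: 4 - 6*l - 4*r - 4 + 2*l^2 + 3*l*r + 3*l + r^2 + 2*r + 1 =2*l^2 - 3*l + r^2 + r*(3*l - 2) + 1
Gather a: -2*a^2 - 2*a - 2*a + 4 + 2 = -2*a^2 - 4*a + 6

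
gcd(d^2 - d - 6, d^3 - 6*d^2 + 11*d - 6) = d - 3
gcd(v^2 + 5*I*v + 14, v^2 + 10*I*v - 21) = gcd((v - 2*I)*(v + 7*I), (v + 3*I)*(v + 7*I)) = v + 7*I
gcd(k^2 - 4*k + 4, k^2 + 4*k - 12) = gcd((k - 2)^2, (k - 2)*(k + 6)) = k - 2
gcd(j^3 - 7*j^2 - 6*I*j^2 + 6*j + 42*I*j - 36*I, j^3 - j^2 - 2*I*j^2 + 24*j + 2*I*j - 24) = j^2 + j*(-1 - 6*I) + 6*I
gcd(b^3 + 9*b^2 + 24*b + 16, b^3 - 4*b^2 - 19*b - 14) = b + 1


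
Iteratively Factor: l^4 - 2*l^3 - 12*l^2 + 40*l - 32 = (l + 4)*(l^3 - 6*l^2 + 12*l - 8) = (l - 2)*(l + 4)*(l^2 - 4*l + 4) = (l - 2)^2*(l + 4)*(l - 2)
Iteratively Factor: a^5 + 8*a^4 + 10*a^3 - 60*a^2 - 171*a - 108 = (a - 3)*(a^4 + 11*a^3 + 43*a^2 + 69*a + 36) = (a - 3)*(a + 4)*(a^3 + 7*a^2 + 15*a + 9) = (a - 3)*(a + 3)*(a + 4)*(a^2 + 4*a + 3) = (a - 3)*(a + 1)*(a + 3)*(a + 4)*(a + 3)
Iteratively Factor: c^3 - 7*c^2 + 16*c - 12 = (c - 2)*(c^2 - 5*c + 6) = (c - 2)^2*(c - 3)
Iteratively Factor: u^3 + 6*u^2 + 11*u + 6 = (u + 1)*(u^2 + 5*u + 6) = (u + 1)*(u + 3)*(u + 2)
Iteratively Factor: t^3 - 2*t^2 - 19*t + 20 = (t + 4)*(t^2 - 6*t + 5) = (t - 1)*(t + 4)*(t - 5)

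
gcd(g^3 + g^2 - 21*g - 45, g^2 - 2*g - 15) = g^2 - 2*g - 15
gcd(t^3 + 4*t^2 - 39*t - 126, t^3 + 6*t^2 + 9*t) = t + 3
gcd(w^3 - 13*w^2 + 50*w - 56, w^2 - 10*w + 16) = w - 2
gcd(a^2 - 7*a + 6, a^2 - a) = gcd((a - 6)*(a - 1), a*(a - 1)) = a - 1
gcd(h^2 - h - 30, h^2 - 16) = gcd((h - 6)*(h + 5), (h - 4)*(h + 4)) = 1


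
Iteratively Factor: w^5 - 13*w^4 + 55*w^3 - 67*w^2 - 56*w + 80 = (w - 4)*(w^4 - 9*w^3 + 19*w^2 + 9*w - 20) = (w - 4)*(w + 1)*(w^3 - 10*w^2 + 29*w - 20) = (w - 4)*(w - 1)*(w + 1)*(w^2 - 9*w + 20) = (w - 5)*(w - 4)*(w - 1)*(w + 1)*(w - 4)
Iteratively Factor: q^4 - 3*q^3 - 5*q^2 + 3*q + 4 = (q + 1)*(q^3 - 4*q^2 - q + 4) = (q - 4)*(q + 1)*(q^2 - 1) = (q - 4)*(q + 1)^2*(q - 1)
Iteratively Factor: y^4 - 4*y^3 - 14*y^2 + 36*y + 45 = (y + 1)*(y^3 - 5*y^2 - 9*y + 45) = (y + 1)*(y + 3)*(y^2 - 8*y + 15) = (y - 3)*(y + 1)*(y + 3)*(y - 5)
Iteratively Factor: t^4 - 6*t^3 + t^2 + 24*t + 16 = (t - 4)*(t^3 - 2*t^2 - 7*t - 4) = (t - 4)*(t + 1)*(t^2 - 3*t - 4) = (t - 4)*(t + 1)^2*(t - 4)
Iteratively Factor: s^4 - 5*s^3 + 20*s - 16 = (s - 2)*(s^3 - 3*s^2 - 6*s + 8) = (s - 4)*(s - 2)*(s^2 + s - 2) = (s - 4)*(s - 2)*(s + 2)*(s - 1)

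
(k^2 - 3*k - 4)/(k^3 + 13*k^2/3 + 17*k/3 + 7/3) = 3*(k - 4)/(3*k^2 + 10*k + 7)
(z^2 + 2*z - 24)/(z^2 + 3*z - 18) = (z - 4)/(z - 3)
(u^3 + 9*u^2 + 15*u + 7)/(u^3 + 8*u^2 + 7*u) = (u + 1)/u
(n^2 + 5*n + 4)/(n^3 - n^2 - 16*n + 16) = (n + 1)/(n^2 - 5*n + 4)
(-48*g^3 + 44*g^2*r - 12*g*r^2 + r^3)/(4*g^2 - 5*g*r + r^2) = (12*g^2 - 8*g*r + r^2)/(-g + r)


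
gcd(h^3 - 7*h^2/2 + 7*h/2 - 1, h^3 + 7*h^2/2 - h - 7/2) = h - 1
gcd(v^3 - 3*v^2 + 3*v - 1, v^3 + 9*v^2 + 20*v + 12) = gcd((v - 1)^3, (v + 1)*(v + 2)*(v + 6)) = 1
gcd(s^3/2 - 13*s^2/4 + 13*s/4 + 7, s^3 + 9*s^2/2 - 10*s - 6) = 1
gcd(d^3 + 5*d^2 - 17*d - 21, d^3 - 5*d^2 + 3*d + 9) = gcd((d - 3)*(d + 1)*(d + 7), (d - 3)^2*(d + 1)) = d^2 - 2*d - 3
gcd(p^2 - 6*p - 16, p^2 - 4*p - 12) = p + 2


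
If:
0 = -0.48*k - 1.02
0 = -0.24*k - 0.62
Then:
No Solution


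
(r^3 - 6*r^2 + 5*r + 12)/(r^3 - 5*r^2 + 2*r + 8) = (r - 3)/(r - 2)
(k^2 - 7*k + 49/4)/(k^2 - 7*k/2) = (k - 7/2)/k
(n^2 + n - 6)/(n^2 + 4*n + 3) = (n - 2)/(n + 1)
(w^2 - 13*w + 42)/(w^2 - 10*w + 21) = (w - 6)/(w - 3)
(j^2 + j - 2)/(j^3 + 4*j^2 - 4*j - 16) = (j - 1)/(j^2 + 2*j - 8)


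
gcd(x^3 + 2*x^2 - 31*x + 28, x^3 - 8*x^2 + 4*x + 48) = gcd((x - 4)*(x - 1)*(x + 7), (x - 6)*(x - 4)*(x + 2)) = x - 4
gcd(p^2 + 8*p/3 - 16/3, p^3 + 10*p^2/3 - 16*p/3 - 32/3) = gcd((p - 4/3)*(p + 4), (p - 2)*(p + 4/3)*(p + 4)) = p + 4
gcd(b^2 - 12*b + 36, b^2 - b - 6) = 1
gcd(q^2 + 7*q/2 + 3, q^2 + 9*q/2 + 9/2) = q + 3/2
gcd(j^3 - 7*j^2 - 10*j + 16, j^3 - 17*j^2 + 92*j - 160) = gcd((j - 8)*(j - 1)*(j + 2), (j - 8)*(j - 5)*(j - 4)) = j - 8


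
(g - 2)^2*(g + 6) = g^3 + 2*g^2 - 20*g + 24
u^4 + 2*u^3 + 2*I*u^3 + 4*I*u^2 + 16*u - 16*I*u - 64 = (u - 2)*(u + 4)*(u - 2*I)*(u + 4*I)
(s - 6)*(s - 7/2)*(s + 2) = s^3 - 15*s^2/2 + 2*s + 42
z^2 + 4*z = z*(z + 4)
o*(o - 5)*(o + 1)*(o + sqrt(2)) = o^4 - 4*o^3 + sqrt(2)*o^3 - 4*sqrt(2)*o^2 - 5*o^2 - 5*sqrt(2)*o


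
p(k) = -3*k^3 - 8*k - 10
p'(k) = -9*k^2 - 8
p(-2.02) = 30.89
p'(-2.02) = -44.72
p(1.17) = -24.16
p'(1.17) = -20.32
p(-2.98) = 93.23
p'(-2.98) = -87.92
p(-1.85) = 23.79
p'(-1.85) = -38.80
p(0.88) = -19.08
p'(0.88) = -14.97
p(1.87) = -44.58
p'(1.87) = -39.47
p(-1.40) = 9.43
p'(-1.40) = -25.64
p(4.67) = -352.90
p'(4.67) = -204.28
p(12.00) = -5290.00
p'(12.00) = -1304.00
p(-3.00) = 95.00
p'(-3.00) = -89.00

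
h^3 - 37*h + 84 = (h - 4)*(h - 3)*(h + 7)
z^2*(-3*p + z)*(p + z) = -3*p^2*z^2 - 2*p*z^3 + z^4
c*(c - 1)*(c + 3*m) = c^3 + 3*c^2*m - c^2 - 3*c*m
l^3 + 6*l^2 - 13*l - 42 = (l - 3)*(l + 2)*(l + 7)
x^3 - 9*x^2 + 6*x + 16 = (x - 8)*(x - 2)*(x + 1)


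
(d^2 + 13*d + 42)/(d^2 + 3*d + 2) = (d^2 + 13*d + 42)/(d^2 + 3*d + 2)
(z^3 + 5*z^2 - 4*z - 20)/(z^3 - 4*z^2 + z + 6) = (z^2 + 7*z + 10)/(z^2 - 2*z - 3)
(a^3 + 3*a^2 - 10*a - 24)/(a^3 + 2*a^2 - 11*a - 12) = (a + 2)/(a + 1)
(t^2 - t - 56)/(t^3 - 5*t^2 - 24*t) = (t + 7)/(t*(t + 3))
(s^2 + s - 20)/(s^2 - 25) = (s - 4)/(s - 5)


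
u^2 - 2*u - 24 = (u - 6)*(u + 4)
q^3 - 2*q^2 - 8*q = q*(q - 4)*(q + 2)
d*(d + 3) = d^2 + 3*d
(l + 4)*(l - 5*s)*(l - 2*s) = l^3 - 7*l^2*s + 4*l^2 + 10*l*s^2 - 28*l*s + 40*s^2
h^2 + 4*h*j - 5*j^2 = (h - j)*(h + 5*j)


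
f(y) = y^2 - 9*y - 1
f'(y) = 2*y - 9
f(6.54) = -17.09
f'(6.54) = 4.08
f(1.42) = -11.76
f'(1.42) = -6.16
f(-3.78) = 47.31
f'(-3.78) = -16.56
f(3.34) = -19.90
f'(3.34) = -2.32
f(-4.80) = 65.24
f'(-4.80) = -18.60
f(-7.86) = 131.52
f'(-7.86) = -24.72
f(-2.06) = 21.78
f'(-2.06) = -13.12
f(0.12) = -2.07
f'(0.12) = -8.76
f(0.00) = -1.00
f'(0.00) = -9.00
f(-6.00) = 89.00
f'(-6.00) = -21.00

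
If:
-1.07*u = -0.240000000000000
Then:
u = 0.22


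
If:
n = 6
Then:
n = 6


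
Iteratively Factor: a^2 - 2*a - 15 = (a - 5)*(a + 3)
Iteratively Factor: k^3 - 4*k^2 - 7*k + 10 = (k - 1)*(k^2 - 3*k - 10) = (k - 1)*(k + 2)*(k - 5)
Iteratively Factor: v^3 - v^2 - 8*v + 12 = (v - 2)*(v^2 + v - 6) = (v - 2)*(v + 3)*(v - 2)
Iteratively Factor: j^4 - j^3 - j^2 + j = (j + 1)*(j^3 - 2*j^2 + j) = j*(j + 1)*(j^2 - 2*j + 1) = j*(j - 1)*(j + 1)*(j - 1)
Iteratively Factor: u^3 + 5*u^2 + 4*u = (u + 4)*(u^2 + u) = (u + 1)*(u + 4)*(u)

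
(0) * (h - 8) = 0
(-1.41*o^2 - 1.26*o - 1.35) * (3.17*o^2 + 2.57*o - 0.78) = -4.4697*o^4 - 7.6179*o^3 - 6.4179*o^2 - 2.4867*o + 1.053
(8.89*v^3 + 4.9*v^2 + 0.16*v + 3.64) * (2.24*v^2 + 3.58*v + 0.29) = 19.9136*v^5 + 42.8022*v^4 + 20.4785*v^3 + 10.1474*v^2 + 13.0776*v + 1.0556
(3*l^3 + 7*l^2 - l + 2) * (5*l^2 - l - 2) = 15*l^5 + 32*l^4 - 18*l^3 - 3*l^2 - 4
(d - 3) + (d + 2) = 2*d - 1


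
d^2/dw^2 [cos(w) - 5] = -cos(w)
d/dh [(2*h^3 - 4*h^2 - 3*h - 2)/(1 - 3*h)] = (-12*h^3 + 18*h^2 - 8*h - 9)/(9*h^2 - 6*h + 1)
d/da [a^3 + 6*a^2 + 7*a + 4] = 3*a^2 + 12*a + 7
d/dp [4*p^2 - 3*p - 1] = 8*p - 3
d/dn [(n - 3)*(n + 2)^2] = (n + 2)*(3*n - 4)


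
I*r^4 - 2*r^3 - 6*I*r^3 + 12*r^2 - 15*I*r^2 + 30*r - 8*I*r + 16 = (r - 8)*(r + 1)*(r + 2*I)*(I*r + I)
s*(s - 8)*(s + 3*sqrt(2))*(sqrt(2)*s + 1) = sqrt(2)*s^4 - 8*sqrt(2)*s^3 + 7*s^3 - 56*s^2 + 3*sqrt(2)*s^2 - 24*sqrt(2)*s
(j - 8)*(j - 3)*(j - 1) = j^3 - 12*j^2 + 35*j - 24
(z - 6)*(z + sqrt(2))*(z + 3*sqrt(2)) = z^3 - 6*z^2 + 4*sqrt(2)*z^2 - 24*sqrt(2)*z + 6*z - 36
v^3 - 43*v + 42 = (v - 6)*(v - 1)*(v + 7)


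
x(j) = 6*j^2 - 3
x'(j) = 12*j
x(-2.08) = 22.96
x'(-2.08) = -24.96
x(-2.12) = 23.97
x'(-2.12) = -25.44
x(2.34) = 29.85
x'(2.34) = 28.08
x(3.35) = 64.34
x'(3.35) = 40.20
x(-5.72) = 193.31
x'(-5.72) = -68.64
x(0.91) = 1.97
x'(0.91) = 10.92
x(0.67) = -0.31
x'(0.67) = 8.04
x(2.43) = 32.43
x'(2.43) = 29.16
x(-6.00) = 213.00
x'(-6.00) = -72.00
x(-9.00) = 483.00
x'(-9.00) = -108.00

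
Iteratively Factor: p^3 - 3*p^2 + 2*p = (p - 2)*(p^2 - p) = p*(p - 2)*(p - 1)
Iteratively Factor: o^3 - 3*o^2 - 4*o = (o)*(o^2 - 3*o - 4) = o*(o + 1)*(o - 4)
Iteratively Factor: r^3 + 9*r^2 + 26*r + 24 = (r + 4)*(r^2 + 5*r + 6) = (r + 2)*(r + 4)*(r + 3)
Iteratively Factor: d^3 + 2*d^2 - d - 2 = (d + 1)*(d^2 + d - 2) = (d - 1)*(d + 1)*(d + 2)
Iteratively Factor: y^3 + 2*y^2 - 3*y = (y + 3)*(y^2 - y) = y*(y + 3)*(y - 1)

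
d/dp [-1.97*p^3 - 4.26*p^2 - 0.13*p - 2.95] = -5.91*p^2 - 8.52*p - 0.13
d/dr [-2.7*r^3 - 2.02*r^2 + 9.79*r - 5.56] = -8.1*r^2 - 4.04*r + 9.79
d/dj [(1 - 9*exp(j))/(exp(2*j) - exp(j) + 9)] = ((2*exp(j) - 1)*(9*exp(j) - 1) - 9*exp(2*j) + 9*exp(j) - 81)*exp(j)/(exp(2*j) - exp(j) + 9)^2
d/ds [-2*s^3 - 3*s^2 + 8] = 6*s*(-s - 1)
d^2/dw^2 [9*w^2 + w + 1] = 18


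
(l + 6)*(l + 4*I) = l^2 + 6*l + 4*I*l + 24*I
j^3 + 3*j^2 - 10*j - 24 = (j - 3)*(j + 2)*(j + 4)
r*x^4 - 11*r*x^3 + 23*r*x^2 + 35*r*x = x*(x - 7)*(x - 5)*(r*x + r)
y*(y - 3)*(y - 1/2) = y^3 - 7*y^2/2 + 3*y/2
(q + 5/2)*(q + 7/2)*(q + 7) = q^3 + 13*q^2 + 203*q/4 + 245/4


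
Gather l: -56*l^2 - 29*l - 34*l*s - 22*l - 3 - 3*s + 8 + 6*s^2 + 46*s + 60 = -56*l^2 + l*(-34*s - 51) + 6*s^2 + 43*s + 65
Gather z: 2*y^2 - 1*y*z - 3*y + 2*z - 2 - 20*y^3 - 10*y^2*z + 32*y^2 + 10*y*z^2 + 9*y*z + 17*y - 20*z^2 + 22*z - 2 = -20*y^3 + 34*y^2 + 14*y + z^2*(10*y - 20) + z*(-10*y^2 + 8*y + 24) - 4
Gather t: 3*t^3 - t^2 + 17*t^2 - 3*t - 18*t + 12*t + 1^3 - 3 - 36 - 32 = 3*t^3 + 16*t^2 - 9*t - 70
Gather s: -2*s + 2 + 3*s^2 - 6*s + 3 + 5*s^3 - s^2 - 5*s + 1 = 5*s^3 + 2*s^2 - 13*s + 6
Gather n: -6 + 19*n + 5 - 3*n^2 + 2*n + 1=-3*n^2 + 21*n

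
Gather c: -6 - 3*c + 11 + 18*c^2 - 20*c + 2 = 18*c^2 - 23*c + 7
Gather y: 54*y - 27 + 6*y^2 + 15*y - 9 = 6*y^2 + 69*y - 36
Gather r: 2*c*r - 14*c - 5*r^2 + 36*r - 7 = -14*c - 5*r^2 + r*(2*c + 36) - 7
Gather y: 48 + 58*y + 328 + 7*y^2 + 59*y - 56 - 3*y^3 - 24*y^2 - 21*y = -3*y^3 - 17*y^2 + 96*y + 320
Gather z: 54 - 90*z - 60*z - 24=30 - 150*z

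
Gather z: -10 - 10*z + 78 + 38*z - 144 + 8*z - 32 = 36*z - 108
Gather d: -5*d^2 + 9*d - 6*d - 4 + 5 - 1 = -5*d^2 + 3*d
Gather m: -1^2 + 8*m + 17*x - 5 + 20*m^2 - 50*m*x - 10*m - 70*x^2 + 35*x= 20*m^2 + m*(-50*x - 2) - 70*x^2 + 52*x - 6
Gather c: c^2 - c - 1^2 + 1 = c^2 - c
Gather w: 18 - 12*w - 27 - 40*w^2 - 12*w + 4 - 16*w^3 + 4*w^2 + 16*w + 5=-16*w^3 - 36*w^2 - 8*w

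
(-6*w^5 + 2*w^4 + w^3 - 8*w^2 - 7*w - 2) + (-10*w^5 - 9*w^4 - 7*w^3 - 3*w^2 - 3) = -16*w^5 - 7*w^4 - 6*w^3 - 11*w^2 - 7*w - 5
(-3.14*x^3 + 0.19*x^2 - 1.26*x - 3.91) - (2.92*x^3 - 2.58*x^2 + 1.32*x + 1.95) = -6.06*x^3 + 2.77*x^2 - 2.58*x - 5.86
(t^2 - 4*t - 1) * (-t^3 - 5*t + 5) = -t^5 + 4*t^4 - 4*t^3 + 25*t^2 - 15*t - 5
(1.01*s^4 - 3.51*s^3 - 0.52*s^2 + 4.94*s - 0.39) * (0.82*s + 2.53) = 0.8282*s^5 - 0.3229*s^4 - 9.3067*s^3 + 2.7352*s^2 + 12.1784*s - 0.9867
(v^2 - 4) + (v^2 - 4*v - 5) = 2*v^2 - 4*v - 9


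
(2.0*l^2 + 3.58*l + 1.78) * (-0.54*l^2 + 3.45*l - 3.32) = -1.08*l^4 + 4.9668*l^3 + 4.7498*l^2 - 5.7446*l - 5.9096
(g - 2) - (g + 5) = -7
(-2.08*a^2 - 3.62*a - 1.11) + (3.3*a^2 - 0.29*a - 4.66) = 1.22*a^2 - 3.91*a - 5.77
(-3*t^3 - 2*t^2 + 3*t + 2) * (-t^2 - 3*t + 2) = 3*t^5 + 11*t^4 - 3*t^3 - 15*t^2 + 4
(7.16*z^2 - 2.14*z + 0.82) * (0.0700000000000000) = 0.5012*z^2 - 0.1498*z + 0.0574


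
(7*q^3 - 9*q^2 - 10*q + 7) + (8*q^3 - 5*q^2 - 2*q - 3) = 15*q^3 - 14*q^2 - 12*q + 4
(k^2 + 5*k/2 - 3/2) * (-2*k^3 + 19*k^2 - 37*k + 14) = -2*k^5 + 14*k^4 + 27*k^3/2 - 107*k^2 + 181*k/2 - 21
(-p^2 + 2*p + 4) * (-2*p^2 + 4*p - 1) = 2*p^4 - 8*p^3 + p^2 + 14*p - 4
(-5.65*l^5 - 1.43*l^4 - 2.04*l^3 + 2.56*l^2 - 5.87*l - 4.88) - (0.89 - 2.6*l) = -5.65*l^5 - 1.43*l^4 - 2.04*l^3 + 2.56*l^2 - 3.27*l - 5.77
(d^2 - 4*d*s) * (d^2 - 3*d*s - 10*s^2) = d^4 - 7*d^3*s + 2*d^2*s^2 + 40*d*s^3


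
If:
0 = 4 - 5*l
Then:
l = 4/5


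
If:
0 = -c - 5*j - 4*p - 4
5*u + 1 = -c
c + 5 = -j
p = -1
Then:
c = -25/4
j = 5/4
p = -1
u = 21/20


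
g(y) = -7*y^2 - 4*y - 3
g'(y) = -14*y - 4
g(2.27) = -48.15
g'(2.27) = -35.78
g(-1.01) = -6.10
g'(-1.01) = 10.14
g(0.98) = -13.64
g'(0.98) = -17.72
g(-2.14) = -26.50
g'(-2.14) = 25.96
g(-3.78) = -87.90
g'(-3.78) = 48.92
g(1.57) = -26.53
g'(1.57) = -25.98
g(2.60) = -60.72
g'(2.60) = -40.40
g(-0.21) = -2.47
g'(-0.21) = -1.06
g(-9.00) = -534.00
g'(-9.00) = 122.00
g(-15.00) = -1518.00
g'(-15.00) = 206.00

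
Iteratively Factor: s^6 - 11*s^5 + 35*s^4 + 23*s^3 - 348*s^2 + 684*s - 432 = (s - 4)*(s^5 - 7*s^4 + 7*s^3 + 51*s^2 - 144*s + 108) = (s - 4)*(s + 3)*(s^4 - 10*s^3 + 37*s^2 - 60*s + 36) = (s - 4)*(s - 3)*(s + 3)*(s^3 - 7*s^2 + 16*s - 12) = (s - 4)*(s - 3)^2*(s + 3)*(s^2 - 4*s + 4) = (s - 4)*(s - 3)^2*(s - 2)*(s + 3)*(s - 2)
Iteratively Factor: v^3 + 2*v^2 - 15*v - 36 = (v + 3)*(v^2 - v - 12) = (v - 4)*(v + 3)*(v + 3)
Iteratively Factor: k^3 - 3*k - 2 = (k - 2)*(k^2 + 2*k + 1) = (k - 2)*(k + 1)*(k + 1)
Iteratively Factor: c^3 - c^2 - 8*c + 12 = (c - 2)*(c^2 + c - 6) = (c - 2)*(c + 3)*(c - 2)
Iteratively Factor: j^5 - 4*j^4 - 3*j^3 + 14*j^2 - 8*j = (j - 4)*(j^4 - 3*j^2 + 2*j) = (j - 4)*(j + 2)*(j^3 - 2*j^2 + j) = j*(j - 4)*(j + 2)*(j^2 - 2*j + 1) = j*(j - 4)*(j - 1)*(j + 2)*(j - 1)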